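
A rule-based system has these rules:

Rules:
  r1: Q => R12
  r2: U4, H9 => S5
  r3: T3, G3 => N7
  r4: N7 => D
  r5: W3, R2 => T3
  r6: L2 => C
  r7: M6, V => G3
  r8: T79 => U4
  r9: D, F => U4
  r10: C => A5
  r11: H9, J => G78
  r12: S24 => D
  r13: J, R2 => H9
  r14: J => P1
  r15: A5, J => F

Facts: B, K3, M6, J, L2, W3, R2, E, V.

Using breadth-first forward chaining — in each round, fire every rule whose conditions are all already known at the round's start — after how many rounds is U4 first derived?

Round 1 fires r5, r6, r7, r13, r14, giving T3, C, G3, H9, P1.
Round 2 fires r3, r10, r11, giving N7, A5, G78.
Round 3 fires r4, r15, giving D, F.
Round 4 fires r9, giving U4.
U4 first appears in round 4.

4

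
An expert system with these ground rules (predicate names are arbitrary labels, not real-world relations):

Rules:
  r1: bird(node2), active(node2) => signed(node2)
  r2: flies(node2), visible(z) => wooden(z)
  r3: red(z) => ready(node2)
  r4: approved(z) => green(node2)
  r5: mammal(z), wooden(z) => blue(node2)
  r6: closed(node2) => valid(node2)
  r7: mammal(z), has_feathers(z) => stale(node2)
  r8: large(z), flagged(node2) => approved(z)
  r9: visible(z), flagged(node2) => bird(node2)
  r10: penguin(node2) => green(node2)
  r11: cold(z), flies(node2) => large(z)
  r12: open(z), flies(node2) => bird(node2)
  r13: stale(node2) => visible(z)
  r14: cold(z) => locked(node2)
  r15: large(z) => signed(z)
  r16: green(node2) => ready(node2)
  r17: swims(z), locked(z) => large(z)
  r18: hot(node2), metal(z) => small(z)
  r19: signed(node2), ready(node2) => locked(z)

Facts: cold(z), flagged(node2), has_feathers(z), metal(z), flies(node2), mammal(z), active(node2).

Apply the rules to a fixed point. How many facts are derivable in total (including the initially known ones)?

20

Round 1: r7 [mammal(z), has_feathers(z) => stale(node2)]; r11 [cold(z), flies(node2) => large(z)]; r14 [cold(z) => locked(node2)]. Adds stale(node2), large(z), locked(node2).
Round 2: r8 [large(z), flagged(node2) => approved(z)]; r13 [stale(node2) => visible(z)]; r15 [large(z) => signed(z)]. Adds approved(z), visible(z), signed(z).
Round 3: r2 [flies(node2), visible(z) => wooden(z)]; r4 [approved(z) => green(node2)]; r9 [visible(z), flagged(node2) => bird(node2)]. Adds wooden(z), green(node2), bird(node2).
Round 4: r1 [bird(node2), active(node2) => signed(node2)]; r5 [mammal(z), wooden(z) => blue(node2)]; r16 [green(node2) => ready(node2)]. Adds signed(node2), blue(node2), ready(node2).
Round 5: r19 [signed(node2), ready(node2) => locked(z)]. Adds locked(z).
Closure: {active(node2), approved(z), bird(node2), blue(node2), cold(z), flagged(node2), flies(node2), green(node2), has_feathers(z), large(z), locked(node2), locked(z), mammal(z), metal(z), ready(node2), signed(node2), signed(z), stale(node2), visible(z), wooden(z)} — 20 facts.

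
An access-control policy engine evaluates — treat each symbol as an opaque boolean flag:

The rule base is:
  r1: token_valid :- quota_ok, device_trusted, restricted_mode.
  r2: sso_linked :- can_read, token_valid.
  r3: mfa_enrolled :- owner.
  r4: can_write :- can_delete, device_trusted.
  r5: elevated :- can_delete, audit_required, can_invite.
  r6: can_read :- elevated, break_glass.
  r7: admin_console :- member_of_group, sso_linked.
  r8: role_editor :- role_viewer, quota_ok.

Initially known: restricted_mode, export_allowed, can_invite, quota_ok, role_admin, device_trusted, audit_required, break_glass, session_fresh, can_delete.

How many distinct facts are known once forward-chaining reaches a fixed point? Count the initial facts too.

Round 1 — r1, r4, r5, derive token_valid, can_write, elevated.
Round 2 — r6, derive can_read.
Round 3 — r2, derive sso_linked.
Closure: {audit_required, break_glass, can_delete, can_invite, can_read, can_write, device_trusted, elevated, export_allowed, quota_ok, restricted_mode, role_admin, session_fresh, sso_linked, token_valid} — 15 facts.

15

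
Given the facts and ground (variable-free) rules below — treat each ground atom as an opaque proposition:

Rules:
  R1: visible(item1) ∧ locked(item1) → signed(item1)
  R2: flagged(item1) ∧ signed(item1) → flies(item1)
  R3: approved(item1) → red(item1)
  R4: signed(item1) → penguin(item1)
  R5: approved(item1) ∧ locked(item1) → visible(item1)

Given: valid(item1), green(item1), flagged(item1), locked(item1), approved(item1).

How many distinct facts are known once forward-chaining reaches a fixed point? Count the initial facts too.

Round 1: R3 [approved(item1) → red(item1)]; R5 [approved(item1) ∧ locked(item1) → visible(item1)]. New: red(item1), visible(item1).
Round 2: R1 [visible(item1) ∧ locked(item1) → signed(item1)]. New: signed(item1).
Round 3: R2 [flagged(item1) ∧ signed(item1) → flies(item1)]; R4 [signed(item1) → penguin(item1)]. New: flies(item1), penguin(item1).
Closure: {approved(item1), flagged(item1), flies(item1), green(item1), locked(item1), penguin(item1), red(item1), signed(item1), valid(item1), visible(item1)} — 10 facts.

10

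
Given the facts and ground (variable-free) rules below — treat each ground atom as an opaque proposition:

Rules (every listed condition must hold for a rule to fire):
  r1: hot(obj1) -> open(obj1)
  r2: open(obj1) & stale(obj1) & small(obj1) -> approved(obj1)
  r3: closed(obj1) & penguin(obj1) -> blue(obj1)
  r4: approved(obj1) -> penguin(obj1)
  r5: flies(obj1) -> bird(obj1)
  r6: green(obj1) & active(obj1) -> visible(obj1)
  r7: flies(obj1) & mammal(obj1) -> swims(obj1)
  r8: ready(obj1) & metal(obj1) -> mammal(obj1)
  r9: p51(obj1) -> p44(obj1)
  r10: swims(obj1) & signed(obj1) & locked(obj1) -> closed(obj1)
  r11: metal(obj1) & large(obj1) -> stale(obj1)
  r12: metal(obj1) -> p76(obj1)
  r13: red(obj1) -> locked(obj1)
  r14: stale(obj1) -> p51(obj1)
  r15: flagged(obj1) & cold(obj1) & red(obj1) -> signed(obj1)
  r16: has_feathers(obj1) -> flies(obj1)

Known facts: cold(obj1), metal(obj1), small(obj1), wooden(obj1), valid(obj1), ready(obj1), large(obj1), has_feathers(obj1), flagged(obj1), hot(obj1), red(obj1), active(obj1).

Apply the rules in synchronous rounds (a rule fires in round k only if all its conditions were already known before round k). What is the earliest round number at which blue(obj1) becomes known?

[1] r1 [hot(obj1) -> open(obj1)]; r8 [ready(obj1) & metal(obj1) -> mammal(obj1)]; r11 [metal(obj1) & large(obj1) -> stale(obj1)]; r12 [metal(obj1) -> p76(obj1)]; r13 [red(obj1) -> locked(obj1)]; r15 [flagged(obj1) & cold(obj1) & red(obj1) -> signed(obj1)]; r16 [has_feathers(obj1) -> flies(obj1)]. ⇒ new: open(obj1), mammal(obj1), stale(obj1), p76(obj1), locked(obj1), signed(obj1), flies(obj1).
[2] r2 [open(obj1) & stale(obj1) & small(obj1) -> approved(obj1)]; r5 [flies(obj1) -> bird(obj1)]; r7 [flies(obj1) & mammal(obj1) -> swims(obj1)]; r14 [stale(obj1) -> p51(obj1)]. ⇒ new: approved(obj1), bird(obj1), swims(obj1), p51(obj1).
[3] r4 [approved(obj1) -> penguin(obj1)]; r9 [p51(obj1) -> p44(obj1)]; r10 [swims(obj1) & signed(obj1) & locked(obj1) -> closed(obj1)]. ⇒ new: penguin(obj1), p44(obj1), closed(obj1).
[4] r3 [closed(obj1) & penguin(obj1) -> blue(obj1)]. ⇒ new: blue(obj1).
blue(obj1) first appears in round 4.

4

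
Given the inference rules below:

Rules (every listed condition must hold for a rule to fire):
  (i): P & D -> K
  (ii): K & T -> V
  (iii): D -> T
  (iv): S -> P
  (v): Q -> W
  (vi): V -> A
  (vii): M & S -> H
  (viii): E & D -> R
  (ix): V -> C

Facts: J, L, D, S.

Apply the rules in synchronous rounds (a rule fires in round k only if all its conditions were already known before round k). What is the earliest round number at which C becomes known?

4

Round 1 — (iii), (iv), derive T, P.
Round 2 — (i), derive K.
Round 3 — (ii), derive V.
Round 4 — (vi), (ix), derive A, C.
C first appears in round 4.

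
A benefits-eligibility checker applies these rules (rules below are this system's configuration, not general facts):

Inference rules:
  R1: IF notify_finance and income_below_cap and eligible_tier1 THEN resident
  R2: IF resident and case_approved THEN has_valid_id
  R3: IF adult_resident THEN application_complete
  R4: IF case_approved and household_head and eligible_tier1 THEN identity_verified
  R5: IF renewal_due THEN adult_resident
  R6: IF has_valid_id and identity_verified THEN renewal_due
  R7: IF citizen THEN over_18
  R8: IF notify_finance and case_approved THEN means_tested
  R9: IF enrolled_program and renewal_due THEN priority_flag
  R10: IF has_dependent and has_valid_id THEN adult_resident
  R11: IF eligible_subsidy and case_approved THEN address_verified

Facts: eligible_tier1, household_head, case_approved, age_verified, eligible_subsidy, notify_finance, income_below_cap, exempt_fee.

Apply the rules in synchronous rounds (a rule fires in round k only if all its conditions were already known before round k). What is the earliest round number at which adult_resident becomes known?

4

Round 1: R1 [IF notify_finance and income_below_cap and eligible_tier1 THEN resident]; R4 [IF case_approved and household_head and eligible_tier1 THEN identity_verified]; R8 [IF notify_finance and case_approved THEN means_tested]; R11 [IF eligible_subsidy and case_approved THEN address_verified]. Adds resident, identity_verified, means_tested, address_verified.
Round 2: R2 [IF resident and case_approved THEN has_valid_id]. Adds has_valid_id.
Round 3: R6 [IF has_valid_id and identity_verified THEN renewal_due]. Adds renewal_due.
Round 4: R5 [IF renewal_due THEN adult_resident]. Adds adult_resident.
adult_resident first appears in round 4.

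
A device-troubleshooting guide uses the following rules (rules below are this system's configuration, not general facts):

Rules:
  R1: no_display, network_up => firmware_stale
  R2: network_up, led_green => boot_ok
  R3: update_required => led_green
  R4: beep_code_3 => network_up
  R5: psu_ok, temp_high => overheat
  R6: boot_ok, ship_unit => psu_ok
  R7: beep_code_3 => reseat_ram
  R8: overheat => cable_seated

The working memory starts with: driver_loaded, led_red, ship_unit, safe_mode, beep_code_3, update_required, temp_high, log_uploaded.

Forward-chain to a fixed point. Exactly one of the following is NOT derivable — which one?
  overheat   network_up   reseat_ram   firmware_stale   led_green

[1] R3 [update_required => led_green]; R4 [beep_code_3 => network_up]; R7 [beep_code_3 => reseat_ram]. ⇒ new: led_green, network_up, reseat_ram.
[2] R2 [network_up, led_green => boot_ok]. ⇒ new: boot_ok.
[3] R6 [boot_ok, ship_unit => psu_ok]. ⇒ new: psu_ok.
[4] R5 [psu_ok, temp_high => overheat]. ⇒ new: overheat.
[5] R8 [overheat => cable_seated]. ⇒ new: cable_seated.
Derived: led_green (round 1), overheat (round 4), network_up (round 1), reseat_ram (round 1). firmware_stale never appears in any round.

firmware_stale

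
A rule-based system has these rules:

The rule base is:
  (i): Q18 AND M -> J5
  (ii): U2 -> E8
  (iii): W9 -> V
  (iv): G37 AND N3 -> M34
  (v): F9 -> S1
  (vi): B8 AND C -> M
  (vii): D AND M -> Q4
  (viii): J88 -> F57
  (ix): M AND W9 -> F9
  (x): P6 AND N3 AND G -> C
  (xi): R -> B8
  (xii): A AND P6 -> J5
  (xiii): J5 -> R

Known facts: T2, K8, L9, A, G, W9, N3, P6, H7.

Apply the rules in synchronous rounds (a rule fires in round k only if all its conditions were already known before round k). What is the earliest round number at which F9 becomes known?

5

Round 1 — (iii), (x), (xii), derive V, C, J5.
Round 2 — (xiii), derive R.
Round 3 — (xi), derive B8.
Round 4 — (vi), derive M.
Round 5 — (ix), derive F9.
F9 first appears in round 5.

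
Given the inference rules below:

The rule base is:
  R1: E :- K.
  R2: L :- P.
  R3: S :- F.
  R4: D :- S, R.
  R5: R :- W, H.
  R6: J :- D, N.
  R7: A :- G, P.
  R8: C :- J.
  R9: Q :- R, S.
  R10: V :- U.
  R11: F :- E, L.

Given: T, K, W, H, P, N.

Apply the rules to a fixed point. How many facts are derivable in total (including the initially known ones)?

[1] R1 [E :- K.]; R2 [L :- P.]; R5 [R :- W, H.]. ⇒ new: E, L, R.
[2] R11 [F :- E, L.]. ⇒ new: F.
[3] R3 [S :- F.]. ⇒ new: S.
[4] R4 [D :- S, R.]; R9 [Q :- R, S.]. ⇒ new: D, Q.
[5] R6 [J :- D, N.]. ⇒ new: J.
[6] R8 [C :- J.]. ⇒ new: C.
Closure: {C, D, E, F, H, J, K, L, N, P, Q, R, S, T, W} — 15 facts.

15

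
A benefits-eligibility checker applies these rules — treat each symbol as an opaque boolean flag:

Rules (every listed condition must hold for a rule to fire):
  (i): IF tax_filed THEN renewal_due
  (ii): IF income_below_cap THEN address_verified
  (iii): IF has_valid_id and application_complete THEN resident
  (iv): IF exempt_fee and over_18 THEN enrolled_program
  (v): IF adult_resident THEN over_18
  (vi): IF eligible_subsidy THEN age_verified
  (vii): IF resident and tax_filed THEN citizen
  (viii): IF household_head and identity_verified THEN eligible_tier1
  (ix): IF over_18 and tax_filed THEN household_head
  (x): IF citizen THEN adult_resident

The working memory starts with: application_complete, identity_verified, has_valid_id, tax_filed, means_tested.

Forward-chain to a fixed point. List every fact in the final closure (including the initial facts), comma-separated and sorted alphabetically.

adult_resident, application_complete, citizen, eligible_tier1, has_valid_id, household_head, identity_verified, means_tested, over_18, renewal_due, resident, tax_filed

Round 1 — (i), (iii), derive renewal_due, resident.
Round 2 — (vii), derive citizen.
Round 3 — (x), derive adult_resident.
Round 4 — (v), derive over_18.
Round 5 — (ix), derive household_head.
Round 6 — (viii), derive eligible_tier1.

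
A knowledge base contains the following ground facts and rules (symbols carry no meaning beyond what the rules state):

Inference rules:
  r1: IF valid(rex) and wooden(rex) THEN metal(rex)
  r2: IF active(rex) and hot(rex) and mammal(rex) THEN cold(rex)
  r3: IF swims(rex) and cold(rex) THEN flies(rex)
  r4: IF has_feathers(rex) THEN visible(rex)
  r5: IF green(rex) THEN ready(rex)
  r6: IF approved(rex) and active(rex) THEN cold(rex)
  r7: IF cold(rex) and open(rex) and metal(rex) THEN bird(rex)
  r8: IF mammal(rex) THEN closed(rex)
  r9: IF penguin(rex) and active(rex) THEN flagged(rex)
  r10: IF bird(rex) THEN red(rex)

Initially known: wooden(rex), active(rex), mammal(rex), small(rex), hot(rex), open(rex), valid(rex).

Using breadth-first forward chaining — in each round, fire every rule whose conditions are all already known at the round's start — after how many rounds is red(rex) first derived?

Round 1: r1 [IF valid(rex) and wooden(rex) THEN metal(rex)]; r2 [IF active(rex) and hot(rex) and mammal(rex) THEN cold(rex)]; r8 [IF mammal(rex) THEN closed(rex)]. Adds metal(rex), cold(rex), closed(rex).
Round 2: r7 [IF cold(rex) and open(rex) and metal(rex) THEN bird(rex)]. Adds bird(rex).
Round 3: r10 [IF bird(rex) THEN red(rex)]. Adds red(rex).
red(rex) first appears in round 3.

3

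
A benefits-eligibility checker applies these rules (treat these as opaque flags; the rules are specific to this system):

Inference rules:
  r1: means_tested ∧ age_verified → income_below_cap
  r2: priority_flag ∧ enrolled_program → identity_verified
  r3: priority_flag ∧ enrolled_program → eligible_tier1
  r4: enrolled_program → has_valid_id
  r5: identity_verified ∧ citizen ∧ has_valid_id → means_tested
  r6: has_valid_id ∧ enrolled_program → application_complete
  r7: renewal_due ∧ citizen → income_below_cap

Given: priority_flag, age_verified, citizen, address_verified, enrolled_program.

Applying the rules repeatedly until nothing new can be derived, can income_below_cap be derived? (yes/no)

Round 1: r2 [priority_flag ∧ enrolled_program → identity_verified]; r3 [priority_flag ∧ enrolled_program → eligible_tier1]; r4 [enrolled_program → has_valid_id]. New: identity_verified, eligible_tier1, has_valid_id.
Round 2: r5 [identity_verified ∧ citizen ∧ has_valid_id → means_tested]; r6 [has_valid_id ∧ enrolled_program → application_complete]. New: means_tested, application_complete.
Round 3: r1 [means_tested ∧ age_verified → income_below_cap]. New: income_below_cap.
income_below_cap appears in round 3, so it is derivable.

yes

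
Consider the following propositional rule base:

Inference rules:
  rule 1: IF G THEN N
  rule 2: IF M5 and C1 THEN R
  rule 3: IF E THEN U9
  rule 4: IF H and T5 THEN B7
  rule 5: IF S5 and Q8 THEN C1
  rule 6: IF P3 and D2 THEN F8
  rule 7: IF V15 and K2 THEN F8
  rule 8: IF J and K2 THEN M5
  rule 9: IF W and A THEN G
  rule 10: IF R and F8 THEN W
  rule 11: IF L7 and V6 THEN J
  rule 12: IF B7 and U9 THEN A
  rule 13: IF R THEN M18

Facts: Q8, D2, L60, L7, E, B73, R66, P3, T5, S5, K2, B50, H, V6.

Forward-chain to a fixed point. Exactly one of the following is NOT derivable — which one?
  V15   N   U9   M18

V15

Round 1: rule 3 [IF E THEN U9]; rule 4 [IF H and T5 THEN B7]; rule 5 [IF S5 and Q8 THEN C1]; rule 6 [IF P3 and D2 THEN F8]; rule 11 [IF L7 and V6 THEN J]. Adds U9, B7, C1, F8, J.
Round 2: rule 8 [IF J and K2 THEN M5]; rule 12 [IF B7 and U9 THEN A]. Adds M5, A.
Round 3: rule 2 [IF M5 and C1 THEN R]. Adds R.
Round 4: rule 10 [IF R and F8 THEN W]; rule 13 [IF R THEN M18]. Adds W, M18.
Round 5: rule 9 [IF W and A THEN G]. Adds G.
Round 6: rule 1 [IF G THEN N]. Adds N.
Derived: U9 (round 1), M18 (round 4), N (round 6). V15 never appears in any round.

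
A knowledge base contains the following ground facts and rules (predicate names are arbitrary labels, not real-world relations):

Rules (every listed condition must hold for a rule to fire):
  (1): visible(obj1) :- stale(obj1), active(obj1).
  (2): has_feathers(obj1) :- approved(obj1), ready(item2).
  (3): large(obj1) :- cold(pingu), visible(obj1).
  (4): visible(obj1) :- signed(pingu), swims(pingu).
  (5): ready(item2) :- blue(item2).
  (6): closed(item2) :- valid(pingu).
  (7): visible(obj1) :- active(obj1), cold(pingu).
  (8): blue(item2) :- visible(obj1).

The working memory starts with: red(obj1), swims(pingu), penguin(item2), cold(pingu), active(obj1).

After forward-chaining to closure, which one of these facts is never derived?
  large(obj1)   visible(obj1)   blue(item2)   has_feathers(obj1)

has_feathers(obj1)

Round 1 — (7), derive visible(obj1).
Round 2 — (3), (8), derive large(obj1), blue(item2).
Round 3 — (5), derive ready(item2).
Derived: visible(obj1) (round 1), blue(item2) (round 2), large(obj1) (round 2). has_feathers(obj1) never appears in any round.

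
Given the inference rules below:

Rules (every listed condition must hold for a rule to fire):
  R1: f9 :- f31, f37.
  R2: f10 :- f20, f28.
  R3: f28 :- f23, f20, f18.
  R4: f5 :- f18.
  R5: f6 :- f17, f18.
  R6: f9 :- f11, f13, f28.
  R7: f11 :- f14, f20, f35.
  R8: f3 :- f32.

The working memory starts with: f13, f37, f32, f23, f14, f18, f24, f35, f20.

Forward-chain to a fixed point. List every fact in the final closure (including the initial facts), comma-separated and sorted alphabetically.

f10, f11, f13, f14, f18, f20, f23, f24, f28, f3, f32, f35, f37, f5, f9

Round 1: R3 [f28 :- f23, f20, f18.]; R4 [f5 :- f18.]; R7 [f11 :- f14, f20, f35.]; R8 [f3 :- f32.]. New: f28, f5, f11, f3.
Round 2: R2 [f10 :- f20, f28.]; R6 [f9 :- f11, f13, f28.]. New: f10, f9.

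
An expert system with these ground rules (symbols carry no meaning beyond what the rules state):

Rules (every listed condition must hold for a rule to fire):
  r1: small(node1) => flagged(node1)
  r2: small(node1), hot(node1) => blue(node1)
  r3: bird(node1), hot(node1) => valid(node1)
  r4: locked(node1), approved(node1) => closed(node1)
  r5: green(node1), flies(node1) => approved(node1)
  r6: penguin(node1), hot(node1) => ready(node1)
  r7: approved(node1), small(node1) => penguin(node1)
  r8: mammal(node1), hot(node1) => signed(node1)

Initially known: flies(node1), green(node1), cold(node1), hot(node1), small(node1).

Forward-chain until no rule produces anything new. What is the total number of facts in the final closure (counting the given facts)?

Round 1 fires r1, r2, r5, giving flagged(node1), blue(node1), approved(node1).
Round 2 fires r7, giving penguin(node1).
Round 3 fires r6, giving ready(node1).
Closure: {approved(node1), blue(node1), cold(node1), flagged(node1), flies(node1), green(node1), hot(node1), penguin(node1), ready(node1), small(node1)} — 10 facts.

10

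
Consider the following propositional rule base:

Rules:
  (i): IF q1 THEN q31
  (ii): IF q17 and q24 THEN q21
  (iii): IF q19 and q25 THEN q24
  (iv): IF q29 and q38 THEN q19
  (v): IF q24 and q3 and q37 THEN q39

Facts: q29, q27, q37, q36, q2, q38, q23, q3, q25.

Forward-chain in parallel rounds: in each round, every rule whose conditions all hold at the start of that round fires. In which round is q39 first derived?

3

Round 1: (iv) [IF q29 and q38 THEN q19]. Adds q19.
Round 2: (iii) [IF q19 and q25 THEN q24]. Adds q24.
Round 3: (v) [IF q24 and q3 and q37 THEN q39]. Adds q39.
q39 first appears in round 3.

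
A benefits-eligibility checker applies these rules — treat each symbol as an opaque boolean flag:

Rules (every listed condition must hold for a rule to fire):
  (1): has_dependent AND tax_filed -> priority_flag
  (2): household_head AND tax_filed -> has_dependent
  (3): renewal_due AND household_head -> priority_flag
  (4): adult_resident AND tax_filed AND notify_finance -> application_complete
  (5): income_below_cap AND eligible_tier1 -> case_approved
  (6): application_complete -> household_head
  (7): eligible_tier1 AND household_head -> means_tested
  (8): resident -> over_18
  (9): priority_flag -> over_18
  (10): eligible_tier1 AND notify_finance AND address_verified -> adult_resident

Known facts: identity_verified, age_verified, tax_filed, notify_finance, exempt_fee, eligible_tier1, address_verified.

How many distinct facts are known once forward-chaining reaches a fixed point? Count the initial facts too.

14

Round 1 — (10), derive adult_resident.
Round 2 — (4), derive application_complete.
Round 3 — (6), derive household_head.
Round 4 — (2), (7), derive has_dependent, means_tested.
Round 5 — (1), derive priority_flag.
Round 6 — (9), derive over_18.
Closure: {address_verified, adult_resident, age_verified, application_complete, eligible_tier1, exempt_fee, has_dependent, household_head, identity_verified, means_tested, notify_finance, over_18, priority_flag, tax_filed} — 14 facts.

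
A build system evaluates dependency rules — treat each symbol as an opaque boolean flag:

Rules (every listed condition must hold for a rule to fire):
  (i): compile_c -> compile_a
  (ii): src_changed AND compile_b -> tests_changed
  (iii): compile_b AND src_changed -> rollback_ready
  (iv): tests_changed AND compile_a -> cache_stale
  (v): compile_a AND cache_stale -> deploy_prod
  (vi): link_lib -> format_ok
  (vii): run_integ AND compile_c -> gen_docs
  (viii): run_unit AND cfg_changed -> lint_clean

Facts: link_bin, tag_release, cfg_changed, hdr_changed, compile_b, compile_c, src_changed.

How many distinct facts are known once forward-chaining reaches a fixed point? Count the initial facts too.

12

Round 1 — (i), (ii), (iii), derive compile_a, tests_changed, rollback_ready.
Round 2 — (iv), derive cache_stale.
Round 3 — (v), derive deploy_prod.
Closure: {cache_stale, cfg_changed, compile_a, compile_b, compile_c, deploy_prod, hdr_changed, link_bin, rollback_ready, src_changed, tag_release, tests_changed} — 12 facts.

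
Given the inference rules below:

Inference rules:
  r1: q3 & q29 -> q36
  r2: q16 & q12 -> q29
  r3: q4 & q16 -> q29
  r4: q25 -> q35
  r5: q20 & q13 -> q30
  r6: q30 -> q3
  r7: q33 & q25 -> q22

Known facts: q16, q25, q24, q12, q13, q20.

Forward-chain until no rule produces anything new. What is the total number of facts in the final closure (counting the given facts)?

11

[1] r2 [q16 & q12 -> q29]; r4 [q25 -> q35]; r5 [q20 & q13 -> q30]. ⇒ new: q29, q35, q30.
[2] r6 [q30 -> q3]. ⇒ new: q3.
[3] r1 [q3 & q29 -> q36]. ⇒ new: q36.
Closure: {q12, q13, q16, q20, q24, q25, q29, q3, q30, q35, q36} — 11 facts.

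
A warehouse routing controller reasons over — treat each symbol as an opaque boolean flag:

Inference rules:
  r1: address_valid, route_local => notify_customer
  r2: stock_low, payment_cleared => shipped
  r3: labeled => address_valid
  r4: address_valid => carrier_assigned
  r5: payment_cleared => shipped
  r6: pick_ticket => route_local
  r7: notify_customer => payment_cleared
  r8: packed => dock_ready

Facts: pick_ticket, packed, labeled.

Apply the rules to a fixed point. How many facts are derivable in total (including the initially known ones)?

Round 1: r3 [labeled => address_valid]; r6 [pick_ticket => route_local]; r8 [packed => dock_ready]. New: address_valid, route_local, dock_ready.
Round 2: r1 [address_valid, route_local => notify_customer]; r4 [address_valid => carrier_assigned]. New: notify_customer, carrier_assigned.
Round 3: r7 [notify_customer => payment_cleared]. New: payment_cleared.
Round 4: r5 [payment_cleared => shipped]. New: shipped.
Closure: {address_valid, carrier_assigned, dock_ready, labeled, notify_customer, packed, payment_cleared, pick_ticket, route_local, shipped} — 10 facts.

10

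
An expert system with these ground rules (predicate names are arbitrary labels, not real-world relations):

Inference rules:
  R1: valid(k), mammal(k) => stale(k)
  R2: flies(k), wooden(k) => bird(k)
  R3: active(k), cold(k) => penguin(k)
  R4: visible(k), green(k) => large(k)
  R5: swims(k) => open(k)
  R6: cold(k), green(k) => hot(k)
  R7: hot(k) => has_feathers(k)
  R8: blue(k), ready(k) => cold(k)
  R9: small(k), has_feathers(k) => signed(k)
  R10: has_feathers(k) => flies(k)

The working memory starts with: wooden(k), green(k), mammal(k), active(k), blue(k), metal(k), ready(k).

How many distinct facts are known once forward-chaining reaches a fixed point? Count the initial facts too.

13

Round 1 fires R8, giving cold(k).
Round 2 fires R3, R6, giving penguin(k), hot(k).
Round 3 fires R7, giving has_feathers(k).
Round 4 fires R10, giving flies(k).
Round 5 fires R2, giving bird(k).
Closure: {active(k), bird(k), blue(k), cold(k), flies(k), green(k), has_feathers(k), hot(k), mammal(k), metal(k), penguin(k), ready(k), wooden(k)} — 13 facts.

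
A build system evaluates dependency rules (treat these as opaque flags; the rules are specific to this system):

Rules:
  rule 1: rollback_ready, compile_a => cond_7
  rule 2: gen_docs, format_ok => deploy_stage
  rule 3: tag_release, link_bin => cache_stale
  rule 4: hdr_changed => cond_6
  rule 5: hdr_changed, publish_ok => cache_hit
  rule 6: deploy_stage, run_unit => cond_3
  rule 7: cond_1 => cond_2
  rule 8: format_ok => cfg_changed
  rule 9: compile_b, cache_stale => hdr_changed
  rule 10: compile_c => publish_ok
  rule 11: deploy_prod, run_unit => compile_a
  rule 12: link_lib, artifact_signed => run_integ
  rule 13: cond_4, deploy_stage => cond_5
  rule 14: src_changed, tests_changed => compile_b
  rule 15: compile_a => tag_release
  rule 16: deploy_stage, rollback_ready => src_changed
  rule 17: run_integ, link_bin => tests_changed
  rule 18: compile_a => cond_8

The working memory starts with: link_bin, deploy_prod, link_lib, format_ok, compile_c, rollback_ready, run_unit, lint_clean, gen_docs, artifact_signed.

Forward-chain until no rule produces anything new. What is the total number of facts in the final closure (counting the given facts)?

Round 1: rule 2 [gen_docs, format_ok => deploy_stage]; rule 8 [format_ok => cfg_changed]; rule 10 [compile_c => publish_ok]; rule 11 [deploy_prod, run_unit => compile_a]; rule 12 [link_lib, artifact_signed => run_integ]. New: deploy_stage, cfg_changed, publish_ok, compile_a, run_integ.
Round 2: rule 1 [rollback_ready, compile_a => cond_7]; rule 6 [deploy_stage, run_unit => cond_3]; rule 15 [compile_a => tag_release]; rule 16 [deploy_stage, rollback_ready => src_changed]; rule 17 [run_integ, link_bin => tests_changed]; rule 18 [compile_a => cond_8]. New: cond_7, cond_3, tag_release, src_changed, tests_changed, cond_8.
Round 3: rule 3 [tag_release, link_bin => cache_stale]; rule 14 [src_changed, tests_changed => compile_b]. New: cache_stale, compile_b.
Round 4: rule 9 [compile_b, cache_stale => hdr_changed]. New: hdr_changed.
Round 5: rule 4 [hdr_changed => cond_6]; rule 5 [hdr_changed, publish_ok => cache_hit]. New: cond_6, cache_hit.
Closure: {artifact_signed, cache_hit, cache_stale, cfg_changed, compile_a, compile_b, compile_c, cond_3, cond_6, cond_7, cond_8, deploy_prod, deploy_stage, format_ok, gen_docs, hdr_changed, link_bin, link_lib, lint_clean, publish_ok, rollback_ready, run_integ, run_unit, src_changed, tag_release, tests_changed} — 26 facts.

26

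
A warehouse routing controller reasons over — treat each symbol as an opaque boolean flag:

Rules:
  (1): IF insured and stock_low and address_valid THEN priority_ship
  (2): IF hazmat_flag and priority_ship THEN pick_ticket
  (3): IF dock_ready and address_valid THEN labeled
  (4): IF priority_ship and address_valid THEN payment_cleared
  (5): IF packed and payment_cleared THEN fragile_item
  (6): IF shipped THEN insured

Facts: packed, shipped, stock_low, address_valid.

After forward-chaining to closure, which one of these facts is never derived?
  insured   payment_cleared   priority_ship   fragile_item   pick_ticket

pick_ticket

[1] (6) [IF shipped THEN insured]. ⇒ new: insured.
[2] (1) [IF insured and stock_low and address_valid THEN priority_ship]. ⇒ new: priority_ship.
[3] (4) [IF priority_ship and address_valid THEN payment_cleared]. ⇒ new: payment_cleared.
[4] (5) [IF packed and payment_cleared THEN fragile_item]. ⇒ new: fragile_item.
Derived: payment_cleared (round 3), fragile_item (round 4), insured (round 1), priority_ship (round 2). pick_ticket never appears in any round.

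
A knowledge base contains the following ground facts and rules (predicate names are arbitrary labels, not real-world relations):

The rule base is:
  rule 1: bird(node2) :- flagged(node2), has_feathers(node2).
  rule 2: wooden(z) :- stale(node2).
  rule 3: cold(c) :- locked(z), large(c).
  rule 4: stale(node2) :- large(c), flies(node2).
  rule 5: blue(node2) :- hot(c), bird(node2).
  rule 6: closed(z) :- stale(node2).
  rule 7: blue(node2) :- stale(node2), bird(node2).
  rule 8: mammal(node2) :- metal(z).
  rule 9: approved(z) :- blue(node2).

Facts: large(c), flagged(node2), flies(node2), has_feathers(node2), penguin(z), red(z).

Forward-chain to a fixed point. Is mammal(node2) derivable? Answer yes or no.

Round 1: rule 1 [bird(node2) :- flagged(node2), has_feathers(node2).]; rule 4 [stale(node2) :- large(c), flies(node2).]. Adds bird(node2), stale(node2).
Round 2: rule 2 [wooden(z) :- stale(node2).]; rule 6 [closed(z) :- stale(node2).]; rule 7 [blue(node2) :- stale(node2), bird(node2).]. Adds wooden(z), closed(z), blue(node2).
Round 3: rule 9 [approved(z) :- blue(node2).]. Adds approved(z).
Fixed point reached. mammal(node2) is concluded only by rule 8; rule 8 needs metal(z) (never derived).

no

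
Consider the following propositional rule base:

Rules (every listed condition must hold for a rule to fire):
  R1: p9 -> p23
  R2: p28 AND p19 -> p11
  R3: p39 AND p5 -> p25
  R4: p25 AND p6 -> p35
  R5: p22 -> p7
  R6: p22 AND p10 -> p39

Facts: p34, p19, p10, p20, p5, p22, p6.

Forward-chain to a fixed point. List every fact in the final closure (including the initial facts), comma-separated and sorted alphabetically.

p10, p19, p20, p22, p25, p34, p35, p39, p5, p6, p7

Round 1: R5 [p22 -> p7]; R6 [p22 AND p10 -> p39]. Adds p7, p39.
Round 2: R3 [p39 AND p5 -> p25]. Adds p25.
Round 3: R4 [p25 AND p6 -> p35]. Adds p35.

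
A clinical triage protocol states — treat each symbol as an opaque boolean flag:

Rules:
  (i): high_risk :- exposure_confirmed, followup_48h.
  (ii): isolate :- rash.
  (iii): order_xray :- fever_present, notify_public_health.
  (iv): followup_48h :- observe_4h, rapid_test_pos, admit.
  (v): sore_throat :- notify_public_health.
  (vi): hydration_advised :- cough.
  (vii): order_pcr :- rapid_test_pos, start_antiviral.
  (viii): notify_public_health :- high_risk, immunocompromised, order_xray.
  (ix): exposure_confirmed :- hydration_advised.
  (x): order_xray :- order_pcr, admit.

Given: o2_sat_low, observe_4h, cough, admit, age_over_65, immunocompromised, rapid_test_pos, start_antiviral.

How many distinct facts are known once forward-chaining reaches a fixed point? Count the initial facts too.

Round 1: (iv) [followup_48h :- observe_4h, rapid_test_pos, admit.]; (vi) [hydration_advised :- cough.]; (vii) [order_pcr :- rapid_test_pos, start_antiviral.]. New: followup_48h, hydration_advised, order_pcr.
Round 2: (ix) [exposure_confirmed :- hydration_advised.]; (x) [order_xray :- order_pcr, admit.]. New: exposure_confirmed, order_xray.
Round 3: (i) [high_risk :- exposure_confirmed, followup_48h.]. New: high_risk.
Round 4: (viii) [notify_public_health :- high_risk, immunocompromised, order_xray.]. New: notify_public_health.
Round 5: (v) [sore_throat :- notify_public_health.]. New: sore_throat.
Closure: {admit, age_over_65, cough, exposure_confirmed, followup_48h, high_risk, hydration_advised, immunocompromised, notify_public_health, o2_sat_low, observe_4h, order_pcr, order_xray, rapid_test_pos, sore_throat, start_antiviral} — 16 facts.

16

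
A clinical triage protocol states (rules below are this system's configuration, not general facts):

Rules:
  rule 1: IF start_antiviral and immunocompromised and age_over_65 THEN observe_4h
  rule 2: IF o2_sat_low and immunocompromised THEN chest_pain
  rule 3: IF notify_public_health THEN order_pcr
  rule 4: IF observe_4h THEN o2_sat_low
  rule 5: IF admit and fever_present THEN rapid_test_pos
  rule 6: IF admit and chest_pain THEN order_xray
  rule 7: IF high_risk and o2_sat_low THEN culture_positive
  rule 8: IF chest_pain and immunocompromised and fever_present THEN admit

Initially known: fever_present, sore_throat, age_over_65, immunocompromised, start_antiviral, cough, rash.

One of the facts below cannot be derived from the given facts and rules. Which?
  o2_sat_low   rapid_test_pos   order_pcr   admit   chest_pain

order_pcr

Round 1: rule 1 [IF start_antiviral and immunocompromised and age_over_65 THEN observe_4h]. New: observe_4h.
Round 2: rule 4 [IF observe_4h THEN o2_sat_low]. New: o2_sat_low.
Round 3: rule 2 [IF o2_sat_low and immunocompromised THEN chest_pain]. New: chest_pain.
Round 4: rule 8 [IF chest_pain and immunocompromised and fever_present THEN admit]. New: admit.
Round 5: rule 5 [IF admit and fever_present THEN rapid_test_pos]; rule 6 [IF admit and chest_pain THEN order_xray]. New: rapid_test_pos, order_xray.
Derived: admit (round 4), o2_sat_low (round 2), rapid_test_pos (round 5), chest_pain (round 3). order_pcr never appears in any round.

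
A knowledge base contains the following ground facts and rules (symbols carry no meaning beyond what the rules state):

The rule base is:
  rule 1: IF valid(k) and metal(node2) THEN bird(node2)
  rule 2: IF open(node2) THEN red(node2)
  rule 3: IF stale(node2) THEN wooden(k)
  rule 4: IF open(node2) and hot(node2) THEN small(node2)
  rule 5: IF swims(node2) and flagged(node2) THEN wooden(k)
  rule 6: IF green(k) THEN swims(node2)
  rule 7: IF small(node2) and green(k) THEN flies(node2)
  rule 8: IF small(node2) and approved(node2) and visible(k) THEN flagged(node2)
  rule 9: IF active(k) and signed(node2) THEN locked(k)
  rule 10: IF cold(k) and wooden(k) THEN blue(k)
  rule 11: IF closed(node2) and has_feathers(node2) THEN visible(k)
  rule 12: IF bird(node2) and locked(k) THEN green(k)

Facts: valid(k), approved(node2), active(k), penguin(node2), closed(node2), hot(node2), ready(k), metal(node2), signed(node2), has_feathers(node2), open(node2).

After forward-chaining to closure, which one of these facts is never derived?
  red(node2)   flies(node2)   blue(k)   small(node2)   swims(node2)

blue(k)

Round 1 — rule 1, rule 2, rule 4, rule 9, rule 11, derive bird(node2), red(node2), small(node2), locked(k), visible(k).
Round 2 — rule 8, rule 12, derive flagged(node2), green(k).
Round 3 — rule 6, rule 7, derive swims(node2), flies(node2).
Round 4 — rule 5, derive wooden(k).
Derived: flies(node2) (round 3), swims(node2) (round 3), small(node2) (round 1), red(node2) (round 1). blue(k) never appears in any round.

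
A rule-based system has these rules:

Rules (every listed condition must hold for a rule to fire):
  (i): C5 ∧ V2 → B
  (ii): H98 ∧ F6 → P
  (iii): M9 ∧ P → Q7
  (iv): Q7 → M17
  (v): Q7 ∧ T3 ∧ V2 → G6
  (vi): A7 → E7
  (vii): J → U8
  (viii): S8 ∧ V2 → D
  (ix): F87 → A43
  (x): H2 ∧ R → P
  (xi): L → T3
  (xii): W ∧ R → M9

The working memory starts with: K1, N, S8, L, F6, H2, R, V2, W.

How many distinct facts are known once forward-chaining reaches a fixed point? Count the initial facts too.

Round 1: (viii) [S8 ∧ V2 → D]; (x) [H2 ∧ R → P]; (xi) [L → T3]; (xii) [W ∧ R → M9]. New: D, P, T3, M9.
Round 2: (iii) [M9 ∧ P → Q7]. New: Q7.
Round 3: (iv) [Q7 → M17]; (v) [Q7 ∧ T3 ∧ V2 → G6]. New: M17, G6.
Closure: {D, F6, G6, H2, K1, L, M17, M9, N, P, Q7, R, S8, T3, V2, W} — 16 facts.

16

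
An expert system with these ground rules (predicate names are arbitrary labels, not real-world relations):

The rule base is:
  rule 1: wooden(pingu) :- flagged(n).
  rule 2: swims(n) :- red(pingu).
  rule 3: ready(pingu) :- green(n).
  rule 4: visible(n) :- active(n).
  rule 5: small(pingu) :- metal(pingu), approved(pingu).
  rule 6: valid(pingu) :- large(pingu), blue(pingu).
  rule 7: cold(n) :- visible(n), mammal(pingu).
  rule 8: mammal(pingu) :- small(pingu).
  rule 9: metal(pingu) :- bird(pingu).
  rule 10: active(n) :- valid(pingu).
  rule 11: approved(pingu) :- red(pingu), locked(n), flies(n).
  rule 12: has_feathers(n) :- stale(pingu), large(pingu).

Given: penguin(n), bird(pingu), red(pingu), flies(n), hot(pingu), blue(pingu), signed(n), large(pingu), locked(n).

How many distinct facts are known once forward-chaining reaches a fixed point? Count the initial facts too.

Round 1 fires rule 2, rule 6, rule 9, rule 11, giving swims(n), valid(pingu), metal(pingu), approved(pingu).
Round 2 fires rule 5, rule 10, giving small(pingu), active(n).
Round 3 fires rule 4, rule 8, giving visible(n), mammal(pingu).
Round 4 fires rule 7, giving cold(n).
Closure: {active(n), approved(pingu), bird(pingu), blue(pingu), cold(n), flies(n), hot(pingu), large(pingu), locked(n), mammal(pingu), metal(pingu), penguin(n), red(pingu), signed(n), small(pingu), swims(n), valid(pingu), visible(n)} — 18 facts.

18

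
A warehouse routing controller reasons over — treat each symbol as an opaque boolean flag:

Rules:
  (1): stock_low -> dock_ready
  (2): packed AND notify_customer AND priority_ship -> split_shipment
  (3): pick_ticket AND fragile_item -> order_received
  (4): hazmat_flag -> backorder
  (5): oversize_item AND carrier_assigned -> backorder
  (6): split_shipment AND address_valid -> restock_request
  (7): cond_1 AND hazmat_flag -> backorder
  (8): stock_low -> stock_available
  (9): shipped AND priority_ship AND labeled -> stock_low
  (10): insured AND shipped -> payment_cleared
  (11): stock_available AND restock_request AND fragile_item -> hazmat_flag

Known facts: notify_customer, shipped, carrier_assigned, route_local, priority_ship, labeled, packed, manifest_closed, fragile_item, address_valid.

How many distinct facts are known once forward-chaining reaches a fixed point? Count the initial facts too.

17

Round 1 — (2), (9), derive split_shipment, stock_low.
Round 2 — (1), (6), (8), derive dock_ready, restock_request, stock_available.
Round 3 — (11), derive hazmat_flag.
Round 4 — (4), derive backorder.
Closure: {address_valid, backorder, carrier_assigned, dock_ready, fragile_item, hazmat_flag, labeled, manifest_closed, notify_customer, packed, priority_ship, restock_request, route_local, shipped, split_shipment, stock_available, stock_low} — 17 facts.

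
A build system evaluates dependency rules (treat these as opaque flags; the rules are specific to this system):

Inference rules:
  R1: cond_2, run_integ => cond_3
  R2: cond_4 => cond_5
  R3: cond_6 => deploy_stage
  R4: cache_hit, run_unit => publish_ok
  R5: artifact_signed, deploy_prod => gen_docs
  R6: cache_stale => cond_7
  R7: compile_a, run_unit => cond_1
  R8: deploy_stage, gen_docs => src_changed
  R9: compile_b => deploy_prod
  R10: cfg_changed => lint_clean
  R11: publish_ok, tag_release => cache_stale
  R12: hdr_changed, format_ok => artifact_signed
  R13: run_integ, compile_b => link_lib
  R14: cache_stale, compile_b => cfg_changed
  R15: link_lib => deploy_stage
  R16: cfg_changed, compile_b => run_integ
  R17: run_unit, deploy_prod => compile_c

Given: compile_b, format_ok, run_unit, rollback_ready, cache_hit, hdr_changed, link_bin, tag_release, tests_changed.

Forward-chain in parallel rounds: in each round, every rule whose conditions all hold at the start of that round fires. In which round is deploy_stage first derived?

6

Round 1 — R4, R9, R12, derive publish_ok, deploy_prod, artifact_signed.
Round 2 — R5, R11, R17, derive gen_docs, cache_stale, compile_c.
Round 3 — R6, R14, derive cond_7, cfg_changed.
Round 4 — R10, R16, derive lint_clean, run_integ.
Round 5 — R13, derive link_lib.
Round 6 — R15, derive deploy_stage.
deploy_stage first appears in round 6.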